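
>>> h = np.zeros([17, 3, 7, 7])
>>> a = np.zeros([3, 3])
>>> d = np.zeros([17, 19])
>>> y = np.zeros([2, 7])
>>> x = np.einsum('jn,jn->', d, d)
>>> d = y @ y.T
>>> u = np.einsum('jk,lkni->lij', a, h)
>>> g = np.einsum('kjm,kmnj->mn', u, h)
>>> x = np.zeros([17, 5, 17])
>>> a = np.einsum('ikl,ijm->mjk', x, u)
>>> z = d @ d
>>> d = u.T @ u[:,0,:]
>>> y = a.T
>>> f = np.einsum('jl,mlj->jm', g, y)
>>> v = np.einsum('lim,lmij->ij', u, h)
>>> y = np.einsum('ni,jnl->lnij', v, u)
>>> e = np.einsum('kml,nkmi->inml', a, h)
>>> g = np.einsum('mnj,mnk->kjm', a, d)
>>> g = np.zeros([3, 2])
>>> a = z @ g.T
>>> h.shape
(17, 3, 7, 7)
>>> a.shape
(2, 3)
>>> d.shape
(3, 7, 3)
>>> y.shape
(3, 7, 7, 17)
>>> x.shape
(17, 5, 17)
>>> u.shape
(17, 7, 3)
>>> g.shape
(3, 2)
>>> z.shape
(2, 2)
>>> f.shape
(3, 5)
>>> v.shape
(7, 7)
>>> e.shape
(7, 17, 7, 5)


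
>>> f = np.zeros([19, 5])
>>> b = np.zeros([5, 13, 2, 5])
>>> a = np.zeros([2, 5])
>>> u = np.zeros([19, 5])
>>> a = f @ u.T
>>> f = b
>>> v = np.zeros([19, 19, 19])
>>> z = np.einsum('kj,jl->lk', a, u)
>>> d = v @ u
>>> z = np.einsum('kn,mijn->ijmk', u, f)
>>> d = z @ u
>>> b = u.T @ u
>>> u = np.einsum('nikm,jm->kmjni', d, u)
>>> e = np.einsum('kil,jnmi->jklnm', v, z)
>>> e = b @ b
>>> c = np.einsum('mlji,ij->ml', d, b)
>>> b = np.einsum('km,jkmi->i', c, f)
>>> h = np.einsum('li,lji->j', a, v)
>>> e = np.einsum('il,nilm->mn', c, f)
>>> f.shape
(5, 13, 2, 5)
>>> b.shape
(5,)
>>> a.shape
(19, 19)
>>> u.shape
(5, 5, 19, 13, 2)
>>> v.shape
(19, 19, 19)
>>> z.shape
(13, 2, 5, 19)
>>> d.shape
(13, 2, 5, 5)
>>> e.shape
(5, 5)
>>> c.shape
(13, 2)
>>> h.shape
(19,)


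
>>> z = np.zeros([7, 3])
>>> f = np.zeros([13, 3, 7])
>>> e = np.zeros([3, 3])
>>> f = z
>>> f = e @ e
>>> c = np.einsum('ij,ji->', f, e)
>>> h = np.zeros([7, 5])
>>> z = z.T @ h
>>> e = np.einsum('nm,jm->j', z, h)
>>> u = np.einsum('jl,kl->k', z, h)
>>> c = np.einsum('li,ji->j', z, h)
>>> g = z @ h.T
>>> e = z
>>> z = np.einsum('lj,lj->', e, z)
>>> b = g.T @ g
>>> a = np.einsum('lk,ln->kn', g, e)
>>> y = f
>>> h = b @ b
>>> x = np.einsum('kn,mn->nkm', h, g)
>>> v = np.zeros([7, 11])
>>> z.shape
()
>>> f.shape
(3, 3)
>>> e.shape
(3, 5)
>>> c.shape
(7,)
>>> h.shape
(7, 7)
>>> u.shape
(7,)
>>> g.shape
(3, 7)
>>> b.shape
(7, 7)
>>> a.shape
(7, 5)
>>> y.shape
(3, 3)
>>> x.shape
(7, 7, 3)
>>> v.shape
(7, 11)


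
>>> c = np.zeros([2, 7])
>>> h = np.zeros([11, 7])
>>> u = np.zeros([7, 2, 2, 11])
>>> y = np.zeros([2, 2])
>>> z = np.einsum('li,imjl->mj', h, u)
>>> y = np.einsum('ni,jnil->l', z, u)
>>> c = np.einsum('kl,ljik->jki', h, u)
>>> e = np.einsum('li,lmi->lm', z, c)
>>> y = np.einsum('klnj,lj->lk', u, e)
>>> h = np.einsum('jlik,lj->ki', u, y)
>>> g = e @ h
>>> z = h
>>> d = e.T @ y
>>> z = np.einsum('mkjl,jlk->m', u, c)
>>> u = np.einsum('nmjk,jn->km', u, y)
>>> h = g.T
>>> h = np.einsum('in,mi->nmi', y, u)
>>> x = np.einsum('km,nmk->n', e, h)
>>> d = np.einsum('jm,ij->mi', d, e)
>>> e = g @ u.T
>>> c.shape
(2, 11, 2)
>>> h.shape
(7, 11, 2)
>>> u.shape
(11, 2)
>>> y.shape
(2, 7)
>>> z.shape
(7,)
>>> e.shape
(2, 11)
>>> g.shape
(2, 2)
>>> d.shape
(7, 2)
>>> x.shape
(7,)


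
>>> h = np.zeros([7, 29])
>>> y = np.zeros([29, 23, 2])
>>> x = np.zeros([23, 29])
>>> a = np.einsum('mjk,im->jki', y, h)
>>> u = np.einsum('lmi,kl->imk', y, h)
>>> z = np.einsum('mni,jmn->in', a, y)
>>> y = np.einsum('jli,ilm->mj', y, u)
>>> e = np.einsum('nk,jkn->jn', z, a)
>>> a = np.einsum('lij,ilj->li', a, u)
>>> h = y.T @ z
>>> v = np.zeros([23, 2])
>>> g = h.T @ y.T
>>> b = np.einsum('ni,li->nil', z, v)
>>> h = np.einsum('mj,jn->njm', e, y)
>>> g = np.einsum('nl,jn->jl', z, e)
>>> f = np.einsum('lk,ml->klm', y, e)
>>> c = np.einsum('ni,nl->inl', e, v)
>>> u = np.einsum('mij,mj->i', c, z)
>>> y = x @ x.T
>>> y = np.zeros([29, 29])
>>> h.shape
(29, 7, 23)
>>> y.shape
(29, 29)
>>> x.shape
(23, 29)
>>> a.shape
(23, 2)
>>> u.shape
(23,)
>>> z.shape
(7, 2)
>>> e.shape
(23, 7)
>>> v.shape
(23, 2)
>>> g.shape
(23, 2)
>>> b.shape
(7, 2, 23)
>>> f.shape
(29, 7, 23)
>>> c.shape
(7, 23, 2)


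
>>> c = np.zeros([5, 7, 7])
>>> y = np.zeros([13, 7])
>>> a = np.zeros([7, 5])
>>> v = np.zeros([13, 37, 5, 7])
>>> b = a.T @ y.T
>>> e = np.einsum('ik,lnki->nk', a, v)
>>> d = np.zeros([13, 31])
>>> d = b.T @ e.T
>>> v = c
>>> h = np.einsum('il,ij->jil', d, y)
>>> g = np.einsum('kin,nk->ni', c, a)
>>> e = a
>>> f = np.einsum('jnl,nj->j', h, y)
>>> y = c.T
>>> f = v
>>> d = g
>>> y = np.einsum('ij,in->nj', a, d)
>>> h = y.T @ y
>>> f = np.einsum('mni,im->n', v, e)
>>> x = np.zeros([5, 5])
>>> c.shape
(5, 7, 7)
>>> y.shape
(7, 5)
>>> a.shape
(7, 5)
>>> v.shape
(5, 7, 7)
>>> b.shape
(5, 13)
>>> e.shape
(7, 5)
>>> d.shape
(7, 7)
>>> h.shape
(5, 5)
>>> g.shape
(7, 7)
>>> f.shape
(7,)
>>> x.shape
(5, 5)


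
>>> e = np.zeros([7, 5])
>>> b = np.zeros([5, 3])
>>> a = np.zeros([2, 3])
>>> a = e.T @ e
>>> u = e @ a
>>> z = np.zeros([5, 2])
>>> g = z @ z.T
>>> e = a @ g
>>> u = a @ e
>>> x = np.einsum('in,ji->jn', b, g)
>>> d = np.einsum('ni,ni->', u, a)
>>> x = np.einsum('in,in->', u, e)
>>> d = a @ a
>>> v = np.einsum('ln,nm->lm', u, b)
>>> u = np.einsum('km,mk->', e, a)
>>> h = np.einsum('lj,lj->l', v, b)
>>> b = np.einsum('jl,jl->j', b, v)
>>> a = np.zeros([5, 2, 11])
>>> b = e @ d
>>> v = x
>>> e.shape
(5, 5)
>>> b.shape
(5, 5)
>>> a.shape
(5, 2, 11)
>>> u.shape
()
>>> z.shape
(5, 2)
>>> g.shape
(5, 5)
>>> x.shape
()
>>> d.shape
(5, 5)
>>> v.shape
()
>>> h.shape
(5,)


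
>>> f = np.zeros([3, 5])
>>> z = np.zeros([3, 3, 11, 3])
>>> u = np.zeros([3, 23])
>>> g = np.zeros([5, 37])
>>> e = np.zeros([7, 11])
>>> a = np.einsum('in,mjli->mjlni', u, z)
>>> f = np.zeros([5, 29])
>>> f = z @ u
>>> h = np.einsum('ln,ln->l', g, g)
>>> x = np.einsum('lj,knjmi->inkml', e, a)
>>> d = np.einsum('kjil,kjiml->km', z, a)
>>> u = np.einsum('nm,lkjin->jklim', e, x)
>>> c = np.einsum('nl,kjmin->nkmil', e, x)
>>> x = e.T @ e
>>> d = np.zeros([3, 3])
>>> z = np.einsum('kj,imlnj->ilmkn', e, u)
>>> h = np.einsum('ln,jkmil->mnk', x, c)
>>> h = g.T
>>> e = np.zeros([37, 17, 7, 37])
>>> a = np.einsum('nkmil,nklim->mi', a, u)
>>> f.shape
(3, 3, 11, 23)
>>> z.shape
(3, 3, 3, 7, 23)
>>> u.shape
(3, 3, 3, 23, 11)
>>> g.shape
(5, 37)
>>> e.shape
(37, 17, 7, 37)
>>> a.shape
(11, 23)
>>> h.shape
(37, 5)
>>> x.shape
(11, 11)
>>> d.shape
(3, 3)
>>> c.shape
(7, 3, 3, 23, 11)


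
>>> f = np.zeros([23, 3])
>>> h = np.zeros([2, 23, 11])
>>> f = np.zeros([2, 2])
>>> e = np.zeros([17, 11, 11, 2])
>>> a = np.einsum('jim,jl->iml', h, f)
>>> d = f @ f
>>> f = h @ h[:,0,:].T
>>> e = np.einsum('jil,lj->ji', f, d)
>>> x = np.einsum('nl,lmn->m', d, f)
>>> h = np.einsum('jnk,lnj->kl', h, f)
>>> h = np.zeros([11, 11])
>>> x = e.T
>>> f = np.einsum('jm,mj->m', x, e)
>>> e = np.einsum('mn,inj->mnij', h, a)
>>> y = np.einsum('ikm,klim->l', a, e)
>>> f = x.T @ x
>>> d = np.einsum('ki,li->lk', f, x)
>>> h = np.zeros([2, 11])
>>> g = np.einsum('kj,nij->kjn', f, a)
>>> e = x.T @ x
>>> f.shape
(2, 2)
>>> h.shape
(2, 11)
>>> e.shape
(2, 2)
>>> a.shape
(23, 11, 2)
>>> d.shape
(23, 2)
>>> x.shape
(23, 2)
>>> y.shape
(11,)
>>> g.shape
(2, 2, 23)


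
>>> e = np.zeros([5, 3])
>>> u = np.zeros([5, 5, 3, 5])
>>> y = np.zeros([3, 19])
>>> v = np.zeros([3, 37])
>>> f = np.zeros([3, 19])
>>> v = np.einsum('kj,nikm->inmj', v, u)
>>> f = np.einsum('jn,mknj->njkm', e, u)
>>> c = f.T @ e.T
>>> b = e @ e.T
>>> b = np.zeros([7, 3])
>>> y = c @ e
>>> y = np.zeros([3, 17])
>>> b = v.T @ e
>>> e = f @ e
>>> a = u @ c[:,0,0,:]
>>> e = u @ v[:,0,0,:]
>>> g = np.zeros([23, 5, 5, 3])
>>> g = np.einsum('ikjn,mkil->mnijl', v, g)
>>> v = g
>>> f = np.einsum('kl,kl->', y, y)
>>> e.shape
(5, 5, 3, 37)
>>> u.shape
(5, 5, 3, 5)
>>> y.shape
(3, 17)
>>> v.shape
(23, 37, 5, 5, 3)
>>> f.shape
()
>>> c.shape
(5, 5, 5, 5)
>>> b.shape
(37, 5, 5, 3)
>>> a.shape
(5, 5, 3, 5)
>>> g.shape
(23, 37, 5, 5, 3)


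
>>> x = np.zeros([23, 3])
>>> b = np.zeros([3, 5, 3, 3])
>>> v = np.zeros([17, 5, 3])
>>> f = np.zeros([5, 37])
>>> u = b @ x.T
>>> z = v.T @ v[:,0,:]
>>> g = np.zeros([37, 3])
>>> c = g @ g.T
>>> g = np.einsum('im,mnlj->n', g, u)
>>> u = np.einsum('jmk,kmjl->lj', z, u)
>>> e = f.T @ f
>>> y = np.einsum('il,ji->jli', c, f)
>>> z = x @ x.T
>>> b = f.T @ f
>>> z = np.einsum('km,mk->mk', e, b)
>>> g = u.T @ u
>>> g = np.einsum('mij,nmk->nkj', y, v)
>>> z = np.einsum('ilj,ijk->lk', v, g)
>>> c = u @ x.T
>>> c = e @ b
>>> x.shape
(23, 3)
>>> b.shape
(37, 37)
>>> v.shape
(17, 5, 3)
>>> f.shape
(5, 37)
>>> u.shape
(23, 3)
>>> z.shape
(5, 37)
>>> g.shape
(17, 3, 37)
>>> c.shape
(37, 37)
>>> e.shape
(37, 37)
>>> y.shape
(5, 37, 37)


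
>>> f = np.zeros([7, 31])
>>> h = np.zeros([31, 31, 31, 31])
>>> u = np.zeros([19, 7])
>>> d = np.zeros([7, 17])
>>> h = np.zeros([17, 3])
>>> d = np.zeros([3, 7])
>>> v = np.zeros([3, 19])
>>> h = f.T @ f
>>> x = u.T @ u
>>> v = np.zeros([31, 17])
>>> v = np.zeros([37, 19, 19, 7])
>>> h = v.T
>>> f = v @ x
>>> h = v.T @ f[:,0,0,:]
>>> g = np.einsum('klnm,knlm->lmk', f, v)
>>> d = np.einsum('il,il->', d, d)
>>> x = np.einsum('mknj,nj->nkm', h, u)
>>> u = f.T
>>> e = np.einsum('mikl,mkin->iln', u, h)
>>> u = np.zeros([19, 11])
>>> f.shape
(37, 19, 19, 7)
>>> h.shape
(7, 19, 19, 7)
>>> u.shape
(19, 11)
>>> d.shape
()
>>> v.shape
(37, 19, 19, 7)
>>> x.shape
(19, 19, 7)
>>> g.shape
(19, 7, 37)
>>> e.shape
(19, 37, 7)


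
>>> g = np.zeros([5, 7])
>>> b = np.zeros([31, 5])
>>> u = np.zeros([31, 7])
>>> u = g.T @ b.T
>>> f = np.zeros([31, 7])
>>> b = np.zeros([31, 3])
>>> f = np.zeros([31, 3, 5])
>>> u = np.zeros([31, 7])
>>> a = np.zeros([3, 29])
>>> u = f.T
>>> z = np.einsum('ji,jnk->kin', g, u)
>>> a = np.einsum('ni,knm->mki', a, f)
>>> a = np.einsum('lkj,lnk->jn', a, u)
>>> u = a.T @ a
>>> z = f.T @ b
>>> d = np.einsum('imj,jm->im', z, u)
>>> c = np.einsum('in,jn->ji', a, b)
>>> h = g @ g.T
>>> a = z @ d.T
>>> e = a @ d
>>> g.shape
(5, 7)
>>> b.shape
(31, 3)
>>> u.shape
(3, 3)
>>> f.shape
(31, 3, 5)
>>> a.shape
(5, 3, 5)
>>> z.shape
(5, 3, 3)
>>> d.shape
(5, 3)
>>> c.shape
(31, 29)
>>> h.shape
(5, 5)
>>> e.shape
(5, 3, 3)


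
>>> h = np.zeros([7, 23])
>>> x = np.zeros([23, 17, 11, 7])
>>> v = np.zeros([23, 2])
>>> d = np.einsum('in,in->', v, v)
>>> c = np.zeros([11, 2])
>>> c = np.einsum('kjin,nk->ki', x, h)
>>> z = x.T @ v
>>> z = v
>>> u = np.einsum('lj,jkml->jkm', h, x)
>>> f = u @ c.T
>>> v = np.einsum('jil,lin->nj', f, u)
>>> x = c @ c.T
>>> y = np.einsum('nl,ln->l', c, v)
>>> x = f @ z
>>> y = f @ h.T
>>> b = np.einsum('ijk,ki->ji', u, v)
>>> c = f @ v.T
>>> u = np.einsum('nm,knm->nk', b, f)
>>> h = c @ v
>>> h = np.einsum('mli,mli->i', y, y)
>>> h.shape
(7,)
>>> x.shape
(23, 17, 2)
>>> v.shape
(11, 23)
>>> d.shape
()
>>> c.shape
(23, 17, 11)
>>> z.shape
(23, 2)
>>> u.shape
(17, 23)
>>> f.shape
(23, 17, 23)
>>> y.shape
(23, 17, 7)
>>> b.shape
(17, 23)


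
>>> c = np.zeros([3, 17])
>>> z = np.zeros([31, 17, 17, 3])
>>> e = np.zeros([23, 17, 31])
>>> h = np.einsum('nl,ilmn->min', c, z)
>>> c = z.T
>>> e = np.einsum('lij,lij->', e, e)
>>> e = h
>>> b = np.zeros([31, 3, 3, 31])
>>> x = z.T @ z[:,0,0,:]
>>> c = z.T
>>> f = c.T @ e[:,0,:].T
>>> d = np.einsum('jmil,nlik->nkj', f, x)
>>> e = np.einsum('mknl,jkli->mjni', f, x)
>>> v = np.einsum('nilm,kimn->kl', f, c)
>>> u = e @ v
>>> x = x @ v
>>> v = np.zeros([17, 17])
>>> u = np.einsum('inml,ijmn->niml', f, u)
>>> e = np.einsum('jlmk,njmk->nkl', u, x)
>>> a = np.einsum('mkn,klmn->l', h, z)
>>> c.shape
(3, 17, 17, 31)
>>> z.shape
(31, 17, 17, 3)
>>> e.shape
(3, 17, 31)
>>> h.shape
(17, 31, 3)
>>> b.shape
(31, 3, 3, 31)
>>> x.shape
(3, 17, 17, 17)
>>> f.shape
(31, 17, 17, 17)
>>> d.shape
(3, 3, 31)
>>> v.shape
(17, 17)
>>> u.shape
(17, 31, 17, 17)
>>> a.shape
(17,)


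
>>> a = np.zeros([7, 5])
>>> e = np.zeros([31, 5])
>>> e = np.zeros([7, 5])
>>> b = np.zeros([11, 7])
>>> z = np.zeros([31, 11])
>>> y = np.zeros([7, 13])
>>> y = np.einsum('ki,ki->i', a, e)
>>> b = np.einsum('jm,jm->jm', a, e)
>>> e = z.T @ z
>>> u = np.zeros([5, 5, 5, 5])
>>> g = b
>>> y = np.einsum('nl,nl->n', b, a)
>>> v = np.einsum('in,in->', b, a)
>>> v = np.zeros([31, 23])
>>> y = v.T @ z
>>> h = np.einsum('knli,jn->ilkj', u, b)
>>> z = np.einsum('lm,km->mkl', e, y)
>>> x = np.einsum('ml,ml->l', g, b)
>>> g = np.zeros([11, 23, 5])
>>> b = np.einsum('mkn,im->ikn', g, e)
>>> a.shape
(7, 5)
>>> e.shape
(11, 11)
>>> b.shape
(11, 23, 5)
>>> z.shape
(11, 23, 11)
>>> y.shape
(23, 11)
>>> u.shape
(5, 5, 5, 5)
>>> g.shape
(11, 23, 5)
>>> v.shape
(31, 23)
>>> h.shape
(5, 5, 5, 7)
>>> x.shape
(5,)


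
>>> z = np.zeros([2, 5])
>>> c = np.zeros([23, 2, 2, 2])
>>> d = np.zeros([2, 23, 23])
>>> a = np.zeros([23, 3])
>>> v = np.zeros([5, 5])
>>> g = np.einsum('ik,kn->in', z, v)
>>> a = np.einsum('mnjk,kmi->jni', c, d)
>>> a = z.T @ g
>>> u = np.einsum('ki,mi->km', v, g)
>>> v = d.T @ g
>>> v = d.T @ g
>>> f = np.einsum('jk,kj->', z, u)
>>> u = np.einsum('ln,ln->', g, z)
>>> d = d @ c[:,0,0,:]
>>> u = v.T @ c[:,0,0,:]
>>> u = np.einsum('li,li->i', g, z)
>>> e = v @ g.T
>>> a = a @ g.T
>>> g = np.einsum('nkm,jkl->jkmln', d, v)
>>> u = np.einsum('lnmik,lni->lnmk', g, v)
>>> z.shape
(2, 5)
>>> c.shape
(23, 2, 2, 2)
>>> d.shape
(2, 23, 2)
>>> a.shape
(5, 2)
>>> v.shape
(23, 23, 5)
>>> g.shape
(23, 23, 2, 5, 2)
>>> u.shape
(23, 23, 2, 2)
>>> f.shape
()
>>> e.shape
(23, 23, 2)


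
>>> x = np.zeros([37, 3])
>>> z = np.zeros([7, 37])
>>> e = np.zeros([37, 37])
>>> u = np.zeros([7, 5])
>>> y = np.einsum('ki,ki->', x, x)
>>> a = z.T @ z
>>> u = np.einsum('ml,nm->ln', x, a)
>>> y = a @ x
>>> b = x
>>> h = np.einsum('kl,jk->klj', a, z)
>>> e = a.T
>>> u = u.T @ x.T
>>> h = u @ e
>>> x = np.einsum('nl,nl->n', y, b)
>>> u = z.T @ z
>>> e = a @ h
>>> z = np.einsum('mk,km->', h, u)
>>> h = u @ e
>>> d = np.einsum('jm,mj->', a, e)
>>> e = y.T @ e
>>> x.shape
(37,)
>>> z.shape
()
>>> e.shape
(3, 37)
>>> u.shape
(37, 37)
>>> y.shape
(37, 3)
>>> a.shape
(37, 37)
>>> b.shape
(37, 3)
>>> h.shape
(37, 37)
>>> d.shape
()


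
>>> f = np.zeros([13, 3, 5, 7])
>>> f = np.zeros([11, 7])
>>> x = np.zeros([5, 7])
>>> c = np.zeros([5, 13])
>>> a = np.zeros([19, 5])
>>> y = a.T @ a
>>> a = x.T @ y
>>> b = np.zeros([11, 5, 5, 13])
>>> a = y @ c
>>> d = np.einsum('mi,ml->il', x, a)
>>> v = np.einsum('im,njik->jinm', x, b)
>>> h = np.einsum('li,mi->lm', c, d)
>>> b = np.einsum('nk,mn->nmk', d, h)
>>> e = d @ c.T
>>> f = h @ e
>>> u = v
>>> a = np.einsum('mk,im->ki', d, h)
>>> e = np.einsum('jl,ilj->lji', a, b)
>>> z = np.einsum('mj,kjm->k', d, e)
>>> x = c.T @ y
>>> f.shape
(5, 5)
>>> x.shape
(13, 5)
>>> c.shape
(5, 13)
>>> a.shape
(13, 5)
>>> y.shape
(5, 5)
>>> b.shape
(7, 5, 13)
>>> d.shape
(7, 13)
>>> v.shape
(5, 5, 11, 7)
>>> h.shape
(5, 7)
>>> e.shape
(5, 13, 7)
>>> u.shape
(5, 5, 11, 7)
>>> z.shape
(5,)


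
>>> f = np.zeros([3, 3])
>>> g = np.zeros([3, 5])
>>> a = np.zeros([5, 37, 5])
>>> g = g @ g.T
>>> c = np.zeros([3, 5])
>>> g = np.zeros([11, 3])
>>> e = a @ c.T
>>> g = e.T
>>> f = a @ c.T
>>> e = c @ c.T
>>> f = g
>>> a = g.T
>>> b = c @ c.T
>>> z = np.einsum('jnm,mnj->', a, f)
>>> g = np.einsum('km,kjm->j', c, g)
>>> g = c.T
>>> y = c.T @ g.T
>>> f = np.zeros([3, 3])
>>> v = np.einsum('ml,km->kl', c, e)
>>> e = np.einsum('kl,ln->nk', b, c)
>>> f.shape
(3, 3)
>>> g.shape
(5, 3)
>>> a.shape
(5, 37, 3)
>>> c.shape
(3, 5)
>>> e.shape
(5, 3)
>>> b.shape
(3, 3)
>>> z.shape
()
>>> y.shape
(5, 5)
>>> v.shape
(3, 5)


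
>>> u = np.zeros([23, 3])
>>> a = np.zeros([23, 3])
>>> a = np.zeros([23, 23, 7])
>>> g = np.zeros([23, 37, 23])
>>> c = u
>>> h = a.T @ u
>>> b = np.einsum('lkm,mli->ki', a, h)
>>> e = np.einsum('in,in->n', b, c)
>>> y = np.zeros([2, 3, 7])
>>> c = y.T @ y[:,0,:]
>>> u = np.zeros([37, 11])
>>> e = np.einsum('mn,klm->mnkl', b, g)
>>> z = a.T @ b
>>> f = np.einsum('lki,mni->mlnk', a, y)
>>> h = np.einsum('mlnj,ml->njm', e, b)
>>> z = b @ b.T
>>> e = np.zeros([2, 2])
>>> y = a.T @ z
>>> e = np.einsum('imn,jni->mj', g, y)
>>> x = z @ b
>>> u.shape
(37, 11)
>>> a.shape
(23, 23, 7)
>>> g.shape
(23, 37, 23)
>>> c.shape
(7, 3, 7)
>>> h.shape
(23, 37, 23)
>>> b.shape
(23, 3)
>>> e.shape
(37, 7)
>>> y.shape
(7, 23, 23)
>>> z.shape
(23, 23)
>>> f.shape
(2, 23, 3, 23)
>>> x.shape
(23, 3)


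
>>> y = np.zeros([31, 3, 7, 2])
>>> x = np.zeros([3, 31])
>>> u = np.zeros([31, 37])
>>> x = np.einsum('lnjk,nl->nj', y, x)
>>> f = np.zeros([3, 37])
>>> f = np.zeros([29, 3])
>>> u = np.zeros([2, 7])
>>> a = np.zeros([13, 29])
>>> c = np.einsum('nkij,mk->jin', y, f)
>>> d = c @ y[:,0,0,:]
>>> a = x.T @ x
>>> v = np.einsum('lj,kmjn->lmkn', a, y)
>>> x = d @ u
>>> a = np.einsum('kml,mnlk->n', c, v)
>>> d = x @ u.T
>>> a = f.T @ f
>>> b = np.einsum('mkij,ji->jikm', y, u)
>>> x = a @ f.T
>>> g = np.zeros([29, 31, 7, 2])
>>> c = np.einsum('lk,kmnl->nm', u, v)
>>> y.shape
(31, 3, 7, 2)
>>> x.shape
(3, 29)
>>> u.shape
(2, 7)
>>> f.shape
(29, 3)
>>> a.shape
(3, 3)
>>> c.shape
(31, 3)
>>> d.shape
(2, 7, 2)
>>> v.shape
(7, 3, 31, 2)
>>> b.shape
(2, 7, 3, 31)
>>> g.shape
(29, 31, 7, 2)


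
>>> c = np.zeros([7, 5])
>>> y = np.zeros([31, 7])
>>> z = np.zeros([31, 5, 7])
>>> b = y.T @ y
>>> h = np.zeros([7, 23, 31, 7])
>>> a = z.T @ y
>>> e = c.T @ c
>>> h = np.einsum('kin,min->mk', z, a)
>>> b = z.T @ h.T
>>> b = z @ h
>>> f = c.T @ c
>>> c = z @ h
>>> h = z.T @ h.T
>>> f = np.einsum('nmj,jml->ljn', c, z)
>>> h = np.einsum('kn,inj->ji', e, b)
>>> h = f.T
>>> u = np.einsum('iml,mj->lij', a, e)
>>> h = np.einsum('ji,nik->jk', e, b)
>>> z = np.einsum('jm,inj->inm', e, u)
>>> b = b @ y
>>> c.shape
(31, 5, 31)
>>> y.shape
(31, 7)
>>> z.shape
(7, 7, 5)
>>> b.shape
(31, 5, 7)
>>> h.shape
(5, 31)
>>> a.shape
(7, 5, 7)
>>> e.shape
(5, 5)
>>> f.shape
(7, 31, 31)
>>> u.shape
(7, 7, 5)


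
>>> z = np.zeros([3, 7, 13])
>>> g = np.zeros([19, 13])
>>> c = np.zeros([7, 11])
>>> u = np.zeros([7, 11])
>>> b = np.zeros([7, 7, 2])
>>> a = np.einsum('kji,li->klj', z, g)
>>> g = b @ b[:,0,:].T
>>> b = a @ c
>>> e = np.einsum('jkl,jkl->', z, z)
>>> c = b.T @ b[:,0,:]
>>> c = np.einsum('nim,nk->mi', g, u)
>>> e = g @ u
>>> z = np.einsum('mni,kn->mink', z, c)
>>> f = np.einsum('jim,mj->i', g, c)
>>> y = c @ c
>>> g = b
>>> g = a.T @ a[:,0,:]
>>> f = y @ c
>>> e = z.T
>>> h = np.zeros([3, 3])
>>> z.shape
(3, 13, 7, 7)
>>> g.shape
(7, 19, 7)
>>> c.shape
(7, 7)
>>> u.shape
(7, 11)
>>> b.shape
(3, 19, 11)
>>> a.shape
(3, 19, 7)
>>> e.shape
(7, 7, 13, 3)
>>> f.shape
(7, 7)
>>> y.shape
(7, 7)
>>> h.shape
(3, 3)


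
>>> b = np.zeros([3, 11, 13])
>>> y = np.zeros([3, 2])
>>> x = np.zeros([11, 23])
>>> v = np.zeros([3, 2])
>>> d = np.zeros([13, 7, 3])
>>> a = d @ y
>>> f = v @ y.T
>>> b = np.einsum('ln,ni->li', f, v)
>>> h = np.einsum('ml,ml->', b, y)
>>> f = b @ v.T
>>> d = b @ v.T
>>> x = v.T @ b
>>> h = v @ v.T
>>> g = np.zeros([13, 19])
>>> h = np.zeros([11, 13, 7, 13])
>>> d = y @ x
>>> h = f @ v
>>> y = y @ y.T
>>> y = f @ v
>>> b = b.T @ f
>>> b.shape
(2, 3)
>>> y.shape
(3, 2)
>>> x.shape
(2, 2)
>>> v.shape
(3, 2)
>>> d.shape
(3, 2)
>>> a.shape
(13, 7, 2)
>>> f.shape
(3, 3)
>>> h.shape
(3, 2)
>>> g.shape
(13, 19)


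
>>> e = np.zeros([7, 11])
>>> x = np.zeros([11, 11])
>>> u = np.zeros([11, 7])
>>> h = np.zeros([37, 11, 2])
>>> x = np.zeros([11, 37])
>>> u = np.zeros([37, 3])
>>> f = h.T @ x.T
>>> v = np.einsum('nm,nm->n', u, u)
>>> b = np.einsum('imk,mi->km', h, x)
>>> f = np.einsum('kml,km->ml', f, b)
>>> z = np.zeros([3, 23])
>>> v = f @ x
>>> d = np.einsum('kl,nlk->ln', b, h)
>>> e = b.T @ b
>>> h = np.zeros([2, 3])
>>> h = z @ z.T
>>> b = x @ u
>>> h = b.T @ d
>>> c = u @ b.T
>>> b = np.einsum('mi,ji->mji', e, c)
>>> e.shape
(11, 11)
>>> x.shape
(11, 37)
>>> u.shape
(37, 3)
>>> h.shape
(3, 37)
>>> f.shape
(11, 11)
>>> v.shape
(11, 37)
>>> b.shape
(11, 37, 11)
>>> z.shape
(3, 23)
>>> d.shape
(11, 37)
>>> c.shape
(37, 11)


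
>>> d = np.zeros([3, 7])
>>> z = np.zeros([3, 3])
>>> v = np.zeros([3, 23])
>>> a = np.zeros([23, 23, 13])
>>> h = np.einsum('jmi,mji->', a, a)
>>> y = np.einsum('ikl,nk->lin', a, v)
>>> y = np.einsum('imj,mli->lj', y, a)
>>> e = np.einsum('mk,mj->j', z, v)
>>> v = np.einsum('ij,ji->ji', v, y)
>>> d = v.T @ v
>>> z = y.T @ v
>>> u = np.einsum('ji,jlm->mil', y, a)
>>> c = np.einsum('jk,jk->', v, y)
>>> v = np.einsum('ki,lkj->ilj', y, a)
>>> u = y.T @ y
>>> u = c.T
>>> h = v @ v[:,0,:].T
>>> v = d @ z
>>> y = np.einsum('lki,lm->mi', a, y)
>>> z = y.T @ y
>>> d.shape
(3, 3)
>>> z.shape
(13, 13)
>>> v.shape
(3, 3)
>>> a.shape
(23, 23, 13)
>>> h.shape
(3, 23, 3)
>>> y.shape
(3, 13)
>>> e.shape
(23,)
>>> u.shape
()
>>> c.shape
()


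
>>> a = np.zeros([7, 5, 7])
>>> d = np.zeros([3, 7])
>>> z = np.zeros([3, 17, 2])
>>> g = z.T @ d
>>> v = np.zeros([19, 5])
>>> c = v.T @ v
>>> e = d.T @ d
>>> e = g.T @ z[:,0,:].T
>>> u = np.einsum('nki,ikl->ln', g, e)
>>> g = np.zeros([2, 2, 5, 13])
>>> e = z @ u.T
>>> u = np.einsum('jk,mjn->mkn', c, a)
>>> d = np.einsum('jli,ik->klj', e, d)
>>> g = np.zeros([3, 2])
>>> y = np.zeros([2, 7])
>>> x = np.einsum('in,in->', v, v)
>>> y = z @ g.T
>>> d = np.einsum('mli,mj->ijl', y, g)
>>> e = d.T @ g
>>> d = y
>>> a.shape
(7, 5, 7)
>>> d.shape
(3, 17, 3)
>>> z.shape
(3, 17, 2)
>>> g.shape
(3, 2)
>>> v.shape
(19, 5)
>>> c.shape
(5, 5)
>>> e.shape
(17, 2, 2)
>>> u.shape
(7, 5, 7)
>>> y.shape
(3, 17, 3)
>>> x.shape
()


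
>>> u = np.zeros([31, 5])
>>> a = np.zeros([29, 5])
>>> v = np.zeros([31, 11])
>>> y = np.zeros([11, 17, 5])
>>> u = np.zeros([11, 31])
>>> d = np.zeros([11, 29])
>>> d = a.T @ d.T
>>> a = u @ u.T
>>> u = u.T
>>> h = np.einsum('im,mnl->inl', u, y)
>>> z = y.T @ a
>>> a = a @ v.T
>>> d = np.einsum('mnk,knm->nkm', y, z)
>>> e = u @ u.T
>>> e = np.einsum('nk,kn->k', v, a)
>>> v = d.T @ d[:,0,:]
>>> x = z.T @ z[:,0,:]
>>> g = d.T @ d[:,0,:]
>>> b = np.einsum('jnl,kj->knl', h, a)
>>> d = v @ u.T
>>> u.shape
(31, 11)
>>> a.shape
(11, 31)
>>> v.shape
(11, 5, 11)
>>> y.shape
(11, 17, 5)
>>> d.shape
(11, 5, 31)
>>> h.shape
(31, 17, 5)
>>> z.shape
(5, 17, 11)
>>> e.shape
(11,)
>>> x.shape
(11, 17, 11)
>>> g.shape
(11, 5, 11)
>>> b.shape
(11, 17, 5)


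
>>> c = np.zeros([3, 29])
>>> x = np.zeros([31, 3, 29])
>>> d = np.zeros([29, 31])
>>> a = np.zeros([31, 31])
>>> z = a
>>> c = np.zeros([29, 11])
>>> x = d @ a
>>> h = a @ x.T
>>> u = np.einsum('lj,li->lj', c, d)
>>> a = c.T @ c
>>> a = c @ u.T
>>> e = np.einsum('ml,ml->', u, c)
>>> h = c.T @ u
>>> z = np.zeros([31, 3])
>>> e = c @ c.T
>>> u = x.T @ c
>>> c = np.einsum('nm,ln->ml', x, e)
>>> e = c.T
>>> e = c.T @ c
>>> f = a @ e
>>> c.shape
(31, 29)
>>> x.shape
(29, 31)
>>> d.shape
(29, 31)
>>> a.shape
(29, 29)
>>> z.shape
(31, 3)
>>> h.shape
(11, 11)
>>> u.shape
(31, 11)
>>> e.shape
(29, 29)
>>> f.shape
(29, 29)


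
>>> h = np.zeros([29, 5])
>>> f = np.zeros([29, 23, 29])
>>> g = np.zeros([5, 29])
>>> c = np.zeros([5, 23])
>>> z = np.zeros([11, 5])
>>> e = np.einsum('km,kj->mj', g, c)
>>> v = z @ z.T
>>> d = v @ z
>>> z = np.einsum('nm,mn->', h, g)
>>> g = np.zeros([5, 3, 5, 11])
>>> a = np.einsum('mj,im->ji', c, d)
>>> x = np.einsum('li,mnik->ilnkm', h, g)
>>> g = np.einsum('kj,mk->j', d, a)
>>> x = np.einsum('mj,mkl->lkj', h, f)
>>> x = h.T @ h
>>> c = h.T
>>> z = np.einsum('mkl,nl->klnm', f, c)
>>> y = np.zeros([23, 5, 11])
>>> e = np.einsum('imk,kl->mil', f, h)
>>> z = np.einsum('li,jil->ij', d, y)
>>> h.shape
(29, 5)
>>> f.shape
(29, 23, 29)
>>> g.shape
(5,)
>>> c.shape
(5, 29)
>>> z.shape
(5, 23)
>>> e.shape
(23, 29, 5)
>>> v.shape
(11, 11)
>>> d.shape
(11, 5)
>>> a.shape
(23, 11)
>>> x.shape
(5, 5)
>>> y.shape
(23, 5, 11)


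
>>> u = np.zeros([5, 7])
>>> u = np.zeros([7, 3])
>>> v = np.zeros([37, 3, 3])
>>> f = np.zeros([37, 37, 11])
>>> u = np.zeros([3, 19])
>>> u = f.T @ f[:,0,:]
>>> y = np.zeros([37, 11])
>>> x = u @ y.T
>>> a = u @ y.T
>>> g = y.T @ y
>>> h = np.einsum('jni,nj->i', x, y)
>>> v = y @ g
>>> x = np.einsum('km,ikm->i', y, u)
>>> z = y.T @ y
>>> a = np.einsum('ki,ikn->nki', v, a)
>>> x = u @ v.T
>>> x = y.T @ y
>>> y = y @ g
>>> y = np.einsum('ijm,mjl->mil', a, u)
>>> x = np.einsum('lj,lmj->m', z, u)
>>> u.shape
(11, 37, 11)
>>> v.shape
(37, 11)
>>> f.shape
(37, 37, 11)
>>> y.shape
(11, 37, 11)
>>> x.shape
(37,)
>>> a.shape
(37, 37, 11)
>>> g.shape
(11, 11)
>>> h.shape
(37,)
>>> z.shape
(11, 11)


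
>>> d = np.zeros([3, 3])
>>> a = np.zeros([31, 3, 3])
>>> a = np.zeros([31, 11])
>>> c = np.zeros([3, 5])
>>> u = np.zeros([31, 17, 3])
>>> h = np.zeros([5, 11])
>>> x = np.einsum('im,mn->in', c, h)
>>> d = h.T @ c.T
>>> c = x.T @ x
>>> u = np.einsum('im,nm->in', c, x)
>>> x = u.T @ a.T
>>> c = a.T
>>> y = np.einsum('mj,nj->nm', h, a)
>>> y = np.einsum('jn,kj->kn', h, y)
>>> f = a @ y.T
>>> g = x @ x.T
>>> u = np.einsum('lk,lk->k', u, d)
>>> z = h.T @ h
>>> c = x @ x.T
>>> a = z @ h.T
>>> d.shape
(11, 3)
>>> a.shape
(11, 5)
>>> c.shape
(3, 3)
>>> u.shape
(3,)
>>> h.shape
(5, 11)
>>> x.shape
(3, 31)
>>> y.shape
(31, 11)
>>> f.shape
(31, 31)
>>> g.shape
(3, 3)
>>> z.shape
(11, 11)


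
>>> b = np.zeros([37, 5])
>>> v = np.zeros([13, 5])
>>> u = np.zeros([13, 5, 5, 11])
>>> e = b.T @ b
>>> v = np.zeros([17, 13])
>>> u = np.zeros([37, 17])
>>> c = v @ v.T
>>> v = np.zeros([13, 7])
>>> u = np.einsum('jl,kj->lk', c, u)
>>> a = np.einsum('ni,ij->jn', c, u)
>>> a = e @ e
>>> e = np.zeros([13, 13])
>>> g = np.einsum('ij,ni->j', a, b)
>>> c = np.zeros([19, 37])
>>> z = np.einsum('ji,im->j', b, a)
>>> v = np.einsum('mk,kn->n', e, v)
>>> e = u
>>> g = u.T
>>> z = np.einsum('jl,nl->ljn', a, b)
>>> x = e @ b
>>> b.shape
(37, 5)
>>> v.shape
(7,)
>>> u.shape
(17, 37)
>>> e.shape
(17, 37)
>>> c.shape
(19, 37)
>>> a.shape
(5, 5)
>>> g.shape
(37, 17)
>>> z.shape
(5, 5, 37)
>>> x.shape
(17, 5)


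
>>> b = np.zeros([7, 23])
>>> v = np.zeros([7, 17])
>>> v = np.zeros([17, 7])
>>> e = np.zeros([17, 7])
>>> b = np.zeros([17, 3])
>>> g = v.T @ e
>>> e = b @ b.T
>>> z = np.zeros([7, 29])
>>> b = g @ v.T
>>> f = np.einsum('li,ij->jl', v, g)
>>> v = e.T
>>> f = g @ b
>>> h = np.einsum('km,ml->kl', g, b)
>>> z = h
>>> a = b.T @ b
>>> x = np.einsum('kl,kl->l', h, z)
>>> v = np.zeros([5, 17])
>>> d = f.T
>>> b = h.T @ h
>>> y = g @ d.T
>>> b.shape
(17, 17)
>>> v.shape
(5, 17)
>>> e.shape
(17, 17)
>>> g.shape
(7, 7)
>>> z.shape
(7, 17)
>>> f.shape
(7, 17)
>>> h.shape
(7, 17)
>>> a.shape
(17, 17)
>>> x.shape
(17,)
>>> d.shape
(17, 7)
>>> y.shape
(7, 17)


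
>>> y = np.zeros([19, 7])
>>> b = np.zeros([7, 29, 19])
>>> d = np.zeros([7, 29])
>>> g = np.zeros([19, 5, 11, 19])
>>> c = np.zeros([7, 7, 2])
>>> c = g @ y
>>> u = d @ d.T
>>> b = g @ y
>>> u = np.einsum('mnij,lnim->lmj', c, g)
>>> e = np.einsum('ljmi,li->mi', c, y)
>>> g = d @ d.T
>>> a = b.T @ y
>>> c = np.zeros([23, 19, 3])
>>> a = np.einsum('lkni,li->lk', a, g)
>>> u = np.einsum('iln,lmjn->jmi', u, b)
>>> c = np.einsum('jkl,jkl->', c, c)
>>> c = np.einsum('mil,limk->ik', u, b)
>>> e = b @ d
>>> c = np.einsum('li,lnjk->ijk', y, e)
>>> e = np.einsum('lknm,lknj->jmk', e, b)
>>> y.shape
(19, 7)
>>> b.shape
(19, 5, 11, 7)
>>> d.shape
(7, 29)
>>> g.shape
(7, 7)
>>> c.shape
(7, 11, 29)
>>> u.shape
(11, 5, 19)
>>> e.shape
(7, 29, 5)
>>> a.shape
(7, 11)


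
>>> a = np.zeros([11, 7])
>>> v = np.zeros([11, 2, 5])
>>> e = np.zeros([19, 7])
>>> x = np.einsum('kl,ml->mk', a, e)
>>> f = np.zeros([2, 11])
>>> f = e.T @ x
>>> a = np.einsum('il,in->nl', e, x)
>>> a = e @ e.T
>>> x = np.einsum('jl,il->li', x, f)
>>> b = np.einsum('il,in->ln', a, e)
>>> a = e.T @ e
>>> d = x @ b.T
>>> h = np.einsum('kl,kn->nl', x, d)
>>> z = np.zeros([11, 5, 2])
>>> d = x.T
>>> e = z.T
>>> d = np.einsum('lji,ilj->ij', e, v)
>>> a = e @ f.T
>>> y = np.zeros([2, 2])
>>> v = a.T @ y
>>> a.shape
(2, 5, 7)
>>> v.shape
(7, 5, 2)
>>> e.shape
(2, 5, 11)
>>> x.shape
(11, 7)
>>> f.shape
(7, 11)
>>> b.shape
(19, 7)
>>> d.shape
(11, 5)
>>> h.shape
(19, 7)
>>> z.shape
(11, 5, 2)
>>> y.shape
(2, 2)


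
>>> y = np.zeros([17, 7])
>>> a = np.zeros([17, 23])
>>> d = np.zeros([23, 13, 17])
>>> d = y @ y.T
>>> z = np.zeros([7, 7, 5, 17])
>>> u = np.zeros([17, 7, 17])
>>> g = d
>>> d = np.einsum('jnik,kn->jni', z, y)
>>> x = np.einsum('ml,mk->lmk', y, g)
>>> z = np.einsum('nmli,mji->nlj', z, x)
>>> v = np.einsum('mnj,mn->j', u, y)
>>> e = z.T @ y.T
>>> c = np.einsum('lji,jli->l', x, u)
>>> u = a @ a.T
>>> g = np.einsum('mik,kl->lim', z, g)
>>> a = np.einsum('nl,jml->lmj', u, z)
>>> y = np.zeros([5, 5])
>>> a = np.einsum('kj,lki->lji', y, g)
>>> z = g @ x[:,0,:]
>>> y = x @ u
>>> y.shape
(7, 17, 17)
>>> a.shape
(17, 5, 7)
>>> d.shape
(7, 7, 5)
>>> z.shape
(17, 5, 17)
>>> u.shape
(17, 17)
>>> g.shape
(17, 5, 7)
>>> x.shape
(7, 17, 17)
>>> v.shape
(17,)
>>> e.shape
(17, 5, 17)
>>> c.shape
(7,)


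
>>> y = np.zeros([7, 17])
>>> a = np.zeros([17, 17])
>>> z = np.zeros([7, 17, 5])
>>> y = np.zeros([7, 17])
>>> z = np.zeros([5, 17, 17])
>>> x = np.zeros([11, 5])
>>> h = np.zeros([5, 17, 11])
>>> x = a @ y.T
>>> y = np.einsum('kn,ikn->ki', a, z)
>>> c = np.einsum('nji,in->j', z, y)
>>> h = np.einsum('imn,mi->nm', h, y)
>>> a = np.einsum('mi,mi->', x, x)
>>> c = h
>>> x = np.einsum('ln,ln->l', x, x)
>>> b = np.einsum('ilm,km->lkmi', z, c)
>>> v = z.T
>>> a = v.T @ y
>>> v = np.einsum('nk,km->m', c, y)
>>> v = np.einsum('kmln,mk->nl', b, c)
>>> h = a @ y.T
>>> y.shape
(17, 5)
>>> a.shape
(5, 17, 5)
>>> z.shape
(5, 17, 17)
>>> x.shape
(17,)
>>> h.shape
(5, 17, 17)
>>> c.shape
(11, 17)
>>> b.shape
(17, 11, 17, 5)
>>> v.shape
(5, 17)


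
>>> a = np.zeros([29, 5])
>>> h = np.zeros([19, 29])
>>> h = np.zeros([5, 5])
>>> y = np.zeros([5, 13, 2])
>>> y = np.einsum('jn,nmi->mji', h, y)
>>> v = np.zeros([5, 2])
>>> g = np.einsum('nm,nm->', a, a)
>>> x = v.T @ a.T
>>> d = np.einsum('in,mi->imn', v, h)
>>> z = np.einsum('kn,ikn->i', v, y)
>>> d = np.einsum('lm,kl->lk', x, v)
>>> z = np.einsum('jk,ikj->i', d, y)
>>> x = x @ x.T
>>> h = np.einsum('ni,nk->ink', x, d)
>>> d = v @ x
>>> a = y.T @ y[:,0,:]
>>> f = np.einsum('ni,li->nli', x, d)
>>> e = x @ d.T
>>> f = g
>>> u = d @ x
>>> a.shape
(2, 5, 2)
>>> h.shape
(2, 2, 5)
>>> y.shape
(13, 5, 2)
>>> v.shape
(5, 2)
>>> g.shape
()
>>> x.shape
(2, 2)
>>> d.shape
(5, 2)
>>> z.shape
(13,)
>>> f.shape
()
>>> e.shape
(2, 5)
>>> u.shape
(5, 2)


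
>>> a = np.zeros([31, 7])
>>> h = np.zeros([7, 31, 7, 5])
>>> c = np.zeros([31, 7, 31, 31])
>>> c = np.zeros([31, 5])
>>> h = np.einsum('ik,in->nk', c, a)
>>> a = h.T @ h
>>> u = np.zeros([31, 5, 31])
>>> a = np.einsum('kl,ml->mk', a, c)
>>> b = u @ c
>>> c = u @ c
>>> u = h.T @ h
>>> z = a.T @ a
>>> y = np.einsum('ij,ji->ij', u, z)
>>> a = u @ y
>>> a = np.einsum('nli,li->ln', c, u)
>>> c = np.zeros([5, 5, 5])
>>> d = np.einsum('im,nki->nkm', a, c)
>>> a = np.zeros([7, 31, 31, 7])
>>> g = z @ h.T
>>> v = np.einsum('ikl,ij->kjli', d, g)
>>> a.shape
(7, 31, 31, 7)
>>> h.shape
(7, 5)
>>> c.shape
(5, 5, 5)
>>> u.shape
(5, 5)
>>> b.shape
(31, 5, 5)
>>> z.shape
(5, 5)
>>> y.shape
(5, 5)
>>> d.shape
(5, 5, 31)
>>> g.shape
(5, 7)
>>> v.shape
(5, 7, 31, 5)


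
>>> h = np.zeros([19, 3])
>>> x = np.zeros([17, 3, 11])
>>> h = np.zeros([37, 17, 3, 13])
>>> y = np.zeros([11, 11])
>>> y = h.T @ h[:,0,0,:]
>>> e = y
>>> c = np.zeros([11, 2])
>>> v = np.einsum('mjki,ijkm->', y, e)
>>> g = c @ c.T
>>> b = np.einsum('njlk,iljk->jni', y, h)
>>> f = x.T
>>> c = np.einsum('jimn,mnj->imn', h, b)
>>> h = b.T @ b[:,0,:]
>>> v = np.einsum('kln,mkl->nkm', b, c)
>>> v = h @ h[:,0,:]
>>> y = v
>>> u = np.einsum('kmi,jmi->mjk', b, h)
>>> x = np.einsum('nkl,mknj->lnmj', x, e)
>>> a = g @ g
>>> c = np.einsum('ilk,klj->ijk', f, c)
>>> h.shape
(37, 13, 37)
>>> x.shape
(11, 17, 13, 13)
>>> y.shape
(37, 13, 37)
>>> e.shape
(13, 3, 17, 13)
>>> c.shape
(11, 13, 17)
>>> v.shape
(37, 13, 37)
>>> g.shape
(11, 11)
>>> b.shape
(3, 13, 37)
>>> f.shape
(11, 3, 17)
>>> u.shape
(13, 37, 3)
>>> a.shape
(11, 11)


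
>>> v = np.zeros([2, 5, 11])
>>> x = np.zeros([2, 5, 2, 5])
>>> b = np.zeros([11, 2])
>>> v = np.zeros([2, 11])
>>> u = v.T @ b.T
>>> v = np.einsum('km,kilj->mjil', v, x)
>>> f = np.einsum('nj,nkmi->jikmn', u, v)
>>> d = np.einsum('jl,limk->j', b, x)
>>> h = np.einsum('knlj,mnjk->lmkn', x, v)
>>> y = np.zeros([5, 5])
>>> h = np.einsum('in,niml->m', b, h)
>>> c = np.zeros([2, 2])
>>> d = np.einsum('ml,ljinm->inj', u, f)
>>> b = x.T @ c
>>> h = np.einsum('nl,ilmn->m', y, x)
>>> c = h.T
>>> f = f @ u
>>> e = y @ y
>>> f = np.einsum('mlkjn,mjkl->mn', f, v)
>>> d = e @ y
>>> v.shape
(11, 5, 5, 2)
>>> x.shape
(2, 5, 2, 5)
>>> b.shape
(5, 2, 5, 2)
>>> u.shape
(11, 11)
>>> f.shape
(11, 11)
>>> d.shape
(5, 5)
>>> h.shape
(2,)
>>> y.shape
(5, 5)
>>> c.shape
(2,)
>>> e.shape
(5, 5)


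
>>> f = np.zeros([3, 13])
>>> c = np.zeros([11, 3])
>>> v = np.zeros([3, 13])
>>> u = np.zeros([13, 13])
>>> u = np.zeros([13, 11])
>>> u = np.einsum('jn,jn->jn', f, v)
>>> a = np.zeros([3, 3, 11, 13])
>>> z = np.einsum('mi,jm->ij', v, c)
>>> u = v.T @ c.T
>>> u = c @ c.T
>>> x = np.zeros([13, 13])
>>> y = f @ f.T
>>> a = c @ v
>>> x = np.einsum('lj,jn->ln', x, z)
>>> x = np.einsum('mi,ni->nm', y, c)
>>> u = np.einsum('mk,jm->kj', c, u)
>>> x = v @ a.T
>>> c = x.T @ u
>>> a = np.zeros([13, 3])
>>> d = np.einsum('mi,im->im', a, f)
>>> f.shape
(3, 13)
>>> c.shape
(11, 11)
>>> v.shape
(3, 13)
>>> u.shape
(3, 11)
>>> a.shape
(13, 3)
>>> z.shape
(13, 11)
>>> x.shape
(3, 11)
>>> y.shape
(3, 3)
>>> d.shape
(3, 13)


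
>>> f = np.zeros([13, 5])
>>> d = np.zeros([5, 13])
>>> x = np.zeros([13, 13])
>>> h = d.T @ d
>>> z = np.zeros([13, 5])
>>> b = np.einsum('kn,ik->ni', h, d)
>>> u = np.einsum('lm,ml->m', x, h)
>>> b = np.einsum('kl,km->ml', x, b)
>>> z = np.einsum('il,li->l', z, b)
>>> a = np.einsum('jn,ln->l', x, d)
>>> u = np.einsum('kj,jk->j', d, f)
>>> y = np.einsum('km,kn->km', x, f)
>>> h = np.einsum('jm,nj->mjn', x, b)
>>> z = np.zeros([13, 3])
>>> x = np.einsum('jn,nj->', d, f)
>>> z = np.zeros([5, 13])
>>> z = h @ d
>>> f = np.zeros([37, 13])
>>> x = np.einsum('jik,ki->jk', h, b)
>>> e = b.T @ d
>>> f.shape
(37, 13)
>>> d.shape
(5, 13)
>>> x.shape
(13, 5)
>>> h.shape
(13, 13, 5)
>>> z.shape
(13, 13, 13)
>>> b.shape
(5, 13)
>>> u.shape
(13,)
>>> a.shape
(5,)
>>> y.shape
(13, 13)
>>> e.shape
(13, 13)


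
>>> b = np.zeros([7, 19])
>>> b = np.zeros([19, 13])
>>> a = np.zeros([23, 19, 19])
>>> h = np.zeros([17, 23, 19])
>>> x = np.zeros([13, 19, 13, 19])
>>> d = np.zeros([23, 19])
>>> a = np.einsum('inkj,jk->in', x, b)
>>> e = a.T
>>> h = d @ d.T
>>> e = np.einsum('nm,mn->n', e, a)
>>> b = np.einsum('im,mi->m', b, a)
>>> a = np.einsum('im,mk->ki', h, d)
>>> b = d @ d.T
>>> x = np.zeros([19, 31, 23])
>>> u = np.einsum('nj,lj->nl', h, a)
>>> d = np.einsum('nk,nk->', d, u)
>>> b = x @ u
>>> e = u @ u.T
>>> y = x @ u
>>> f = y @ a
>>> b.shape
(19, 31, 19)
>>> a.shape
(19, 23)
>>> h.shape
(23, 23)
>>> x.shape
(19, 31, 23)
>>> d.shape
()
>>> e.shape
(23, 23)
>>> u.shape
(23, 19)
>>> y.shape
(19, 31, 19)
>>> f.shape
(19, 31, 23)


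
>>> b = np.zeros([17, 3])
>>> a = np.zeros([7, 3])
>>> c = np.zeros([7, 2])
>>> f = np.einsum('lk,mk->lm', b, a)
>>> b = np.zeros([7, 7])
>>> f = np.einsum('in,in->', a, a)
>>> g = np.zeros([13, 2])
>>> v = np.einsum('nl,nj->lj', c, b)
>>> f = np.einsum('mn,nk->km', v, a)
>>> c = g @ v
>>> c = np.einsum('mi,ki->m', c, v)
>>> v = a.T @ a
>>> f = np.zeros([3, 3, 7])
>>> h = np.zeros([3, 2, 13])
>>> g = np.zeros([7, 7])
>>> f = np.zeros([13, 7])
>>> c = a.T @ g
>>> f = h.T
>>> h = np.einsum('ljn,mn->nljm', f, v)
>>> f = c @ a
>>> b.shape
(7, 7)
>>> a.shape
(7, 3)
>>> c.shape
(3, 7)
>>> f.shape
(3, 3)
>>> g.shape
(7, 7)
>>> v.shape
(3, 3)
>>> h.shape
(3, 13, 2, 3)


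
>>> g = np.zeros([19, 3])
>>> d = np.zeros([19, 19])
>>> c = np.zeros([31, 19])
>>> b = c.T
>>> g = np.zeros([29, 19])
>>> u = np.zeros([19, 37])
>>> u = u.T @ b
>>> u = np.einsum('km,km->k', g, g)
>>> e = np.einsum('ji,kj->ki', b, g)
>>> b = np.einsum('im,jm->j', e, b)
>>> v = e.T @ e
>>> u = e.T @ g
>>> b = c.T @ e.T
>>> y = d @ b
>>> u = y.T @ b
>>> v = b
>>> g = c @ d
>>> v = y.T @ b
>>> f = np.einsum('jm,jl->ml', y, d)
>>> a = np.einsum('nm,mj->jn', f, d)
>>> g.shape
(31, 19)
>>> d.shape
(19, 19)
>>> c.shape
(31, 19)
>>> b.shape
(19, 29)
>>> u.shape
(29, 29)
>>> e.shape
(29, 31)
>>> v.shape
(29, 29)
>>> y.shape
(19, 29)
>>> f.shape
(29, 19)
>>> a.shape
(19, 29)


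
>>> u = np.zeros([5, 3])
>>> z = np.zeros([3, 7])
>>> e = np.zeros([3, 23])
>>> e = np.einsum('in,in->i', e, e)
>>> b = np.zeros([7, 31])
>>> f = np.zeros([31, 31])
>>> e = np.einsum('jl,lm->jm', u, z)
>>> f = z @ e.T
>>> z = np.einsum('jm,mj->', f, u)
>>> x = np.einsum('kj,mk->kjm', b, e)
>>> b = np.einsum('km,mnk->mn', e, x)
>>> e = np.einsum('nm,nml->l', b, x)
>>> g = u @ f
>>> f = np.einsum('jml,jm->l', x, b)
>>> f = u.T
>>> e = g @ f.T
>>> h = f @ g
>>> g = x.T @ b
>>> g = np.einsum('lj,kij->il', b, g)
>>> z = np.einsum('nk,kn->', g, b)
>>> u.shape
(5, 3)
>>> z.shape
()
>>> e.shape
(5, 3)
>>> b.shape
(7, 31)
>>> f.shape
(3, 5)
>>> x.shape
(7, 31, 5)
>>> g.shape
(31, 7)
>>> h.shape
(3, 5)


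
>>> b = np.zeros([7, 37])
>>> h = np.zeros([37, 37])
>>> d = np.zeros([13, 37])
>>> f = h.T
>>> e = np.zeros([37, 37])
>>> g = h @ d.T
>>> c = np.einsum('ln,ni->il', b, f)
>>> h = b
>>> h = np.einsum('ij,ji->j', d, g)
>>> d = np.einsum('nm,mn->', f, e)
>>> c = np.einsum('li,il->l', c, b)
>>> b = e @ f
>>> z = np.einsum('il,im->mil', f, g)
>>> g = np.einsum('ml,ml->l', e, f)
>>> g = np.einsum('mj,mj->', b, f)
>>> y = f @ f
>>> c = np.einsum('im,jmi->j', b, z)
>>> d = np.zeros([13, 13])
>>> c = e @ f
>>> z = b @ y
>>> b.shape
(37, 37)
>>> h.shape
(37,)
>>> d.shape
(13, 13)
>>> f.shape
(37, 37)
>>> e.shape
(37, 37)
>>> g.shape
()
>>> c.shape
(37, 37)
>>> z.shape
(37, 37)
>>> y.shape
(37, 37)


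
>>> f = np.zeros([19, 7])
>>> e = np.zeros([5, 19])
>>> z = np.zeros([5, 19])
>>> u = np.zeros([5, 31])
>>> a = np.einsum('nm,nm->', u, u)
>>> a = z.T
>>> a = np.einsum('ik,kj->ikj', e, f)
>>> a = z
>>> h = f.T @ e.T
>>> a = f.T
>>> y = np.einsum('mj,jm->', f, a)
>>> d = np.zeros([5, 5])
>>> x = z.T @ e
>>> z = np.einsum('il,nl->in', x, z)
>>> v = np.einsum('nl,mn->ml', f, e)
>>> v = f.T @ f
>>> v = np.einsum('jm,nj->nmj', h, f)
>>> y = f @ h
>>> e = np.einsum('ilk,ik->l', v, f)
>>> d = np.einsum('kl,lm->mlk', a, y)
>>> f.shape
(19, 7)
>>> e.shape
(5,)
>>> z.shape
(19, 5)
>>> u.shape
(5, 31)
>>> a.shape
(7, 19)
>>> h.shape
(7, 5)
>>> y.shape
(19, 5)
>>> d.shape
(5, 19, 7)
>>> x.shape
(19, 19)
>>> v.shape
(19, 5, 7)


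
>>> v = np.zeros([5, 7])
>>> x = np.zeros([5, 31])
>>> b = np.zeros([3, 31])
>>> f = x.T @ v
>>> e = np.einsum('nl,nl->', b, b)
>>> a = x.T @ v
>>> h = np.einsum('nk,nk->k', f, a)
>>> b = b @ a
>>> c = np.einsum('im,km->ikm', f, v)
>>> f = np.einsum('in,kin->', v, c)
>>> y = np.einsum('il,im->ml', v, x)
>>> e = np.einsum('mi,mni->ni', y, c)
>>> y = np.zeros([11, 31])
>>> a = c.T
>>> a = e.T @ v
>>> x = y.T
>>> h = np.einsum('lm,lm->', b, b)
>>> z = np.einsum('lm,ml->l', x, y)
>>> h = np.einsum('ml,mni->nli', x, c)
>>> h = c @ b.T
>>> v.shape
(5, 7)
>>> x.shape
(31, 11)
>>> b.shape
(3, 7)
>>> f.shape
()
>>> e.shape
(5, 7)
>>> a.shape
(7, 7)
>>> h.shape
(31, 5, 3)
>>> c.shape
(31, 5, 7)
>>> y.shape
(11, 31)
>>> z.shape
(31,)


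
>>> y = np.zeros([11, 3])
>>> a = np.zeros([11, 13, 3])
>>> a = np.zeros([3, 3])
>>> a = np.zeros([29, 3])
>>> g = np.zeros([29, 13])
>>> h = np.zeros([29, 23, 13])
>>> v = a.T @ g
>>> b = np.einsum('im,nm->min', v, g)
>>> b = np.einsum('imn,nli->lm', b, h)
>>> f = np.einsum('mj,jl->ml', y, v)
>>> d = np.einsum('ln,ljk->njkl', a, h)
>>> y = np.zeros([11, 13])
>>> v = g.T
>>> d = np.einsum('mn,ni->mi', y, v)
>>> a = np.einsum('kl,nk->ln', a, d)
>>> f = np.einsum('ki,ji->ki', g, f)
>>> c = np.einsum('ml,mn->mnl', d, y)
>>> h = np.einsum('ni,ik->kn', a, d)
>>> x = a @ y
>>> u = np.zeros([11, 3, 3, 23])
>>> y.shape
(11, 13)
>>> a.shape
(3, 11)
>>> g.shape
(29, 13)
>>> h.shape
(29, 3)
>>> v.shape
(13, 29)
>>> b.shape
(23, 3)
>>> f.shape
(29, 13)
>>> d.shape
(11, 29)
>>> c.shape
(11, 13, 29)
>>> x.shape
(3, 13)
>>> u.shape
(11, 3, 3, 23)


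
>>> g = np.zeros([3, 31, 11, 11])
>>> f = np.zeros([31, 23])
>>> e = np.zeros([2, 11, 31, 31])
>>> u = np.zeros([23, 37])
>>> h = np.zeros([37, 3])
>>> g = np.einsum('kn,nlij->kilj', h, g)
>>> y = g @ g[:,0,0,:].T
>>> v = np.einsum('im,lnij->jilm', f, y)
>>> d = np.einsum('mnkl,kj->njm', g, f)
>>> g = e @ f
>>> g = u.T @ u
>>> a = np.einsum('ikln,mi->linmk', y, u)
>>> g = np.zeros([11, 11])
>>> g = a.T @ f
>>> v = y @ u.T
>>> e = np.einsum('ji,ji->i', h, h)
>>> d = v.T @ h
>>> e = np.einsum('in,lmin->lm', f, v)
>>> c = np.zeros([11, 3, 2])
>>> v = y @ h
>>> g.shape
(11, 23, 37, 37, 23)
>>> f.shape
(31, 23)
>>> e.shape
(37, 11)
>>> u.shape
(23, 37)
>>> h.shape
(37, 3)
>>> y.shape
(37, 11, 31, 37)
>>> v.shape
(37, 11, 31, 3)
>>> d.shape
(23, 31, 11, 3)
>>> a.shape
(31, 37, 37, 23, 11)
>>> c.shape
(11, 3, 2)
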